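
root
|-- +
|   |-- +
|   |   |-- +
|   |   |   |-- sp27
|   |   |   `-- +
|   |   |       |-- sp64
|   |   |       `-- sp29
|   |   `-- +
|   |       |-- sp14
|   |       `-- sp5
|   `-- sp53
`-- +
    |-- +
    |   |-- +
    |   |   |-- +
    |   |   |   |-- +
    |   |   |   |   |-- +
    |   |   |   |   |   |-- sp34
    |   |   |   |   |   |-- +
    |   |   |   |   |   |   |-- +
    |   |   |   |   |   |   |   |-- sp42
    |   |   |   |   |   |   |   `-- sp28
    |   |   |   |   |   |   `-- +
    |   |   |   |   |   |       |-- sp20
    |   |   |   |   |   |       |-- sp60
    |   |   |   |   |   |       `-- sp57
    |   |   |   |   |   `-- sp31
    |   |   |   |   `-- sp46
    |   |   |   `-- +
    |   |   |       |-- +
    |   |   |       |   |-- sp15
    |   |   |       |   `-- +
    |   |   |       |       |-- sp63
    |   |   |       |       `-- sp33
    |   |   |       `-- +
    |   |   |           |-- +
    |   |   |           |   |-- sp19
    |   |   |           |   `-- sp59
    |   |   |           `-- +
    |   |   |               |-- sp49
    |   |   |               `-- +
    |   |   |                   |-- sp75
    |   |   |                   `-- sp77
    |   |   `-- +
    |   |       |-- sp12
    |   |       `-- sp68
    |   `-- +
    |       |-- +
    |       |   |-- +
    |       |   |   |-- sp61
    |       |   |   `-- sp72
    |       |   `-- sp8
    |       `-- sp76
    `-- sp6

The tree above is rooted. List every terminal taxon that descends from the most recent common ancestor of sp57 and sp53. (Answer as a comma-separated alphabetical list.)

sp12, sp14, sp15, sp19, sp20, sp27, sp28, sp29, sp31, sp33, sp34, sp42, sp46, sp49, sp5, sp53, sp57, sp59, sp6, sp60, sp61, sp63, sp64, sp68, sp72, sp75, sp76, sp77, sp8

Tracing sp57: it sits inside (sp20,sp60,sp57).
Tracing sp53: it sits inside (((sp27,(sp64,sp29)),(sp14,sp5)),sp53).
The smallest clade enclosing both is the whole tree (their MRCA is the root), so the answer is all 29 tips in alphabetical order.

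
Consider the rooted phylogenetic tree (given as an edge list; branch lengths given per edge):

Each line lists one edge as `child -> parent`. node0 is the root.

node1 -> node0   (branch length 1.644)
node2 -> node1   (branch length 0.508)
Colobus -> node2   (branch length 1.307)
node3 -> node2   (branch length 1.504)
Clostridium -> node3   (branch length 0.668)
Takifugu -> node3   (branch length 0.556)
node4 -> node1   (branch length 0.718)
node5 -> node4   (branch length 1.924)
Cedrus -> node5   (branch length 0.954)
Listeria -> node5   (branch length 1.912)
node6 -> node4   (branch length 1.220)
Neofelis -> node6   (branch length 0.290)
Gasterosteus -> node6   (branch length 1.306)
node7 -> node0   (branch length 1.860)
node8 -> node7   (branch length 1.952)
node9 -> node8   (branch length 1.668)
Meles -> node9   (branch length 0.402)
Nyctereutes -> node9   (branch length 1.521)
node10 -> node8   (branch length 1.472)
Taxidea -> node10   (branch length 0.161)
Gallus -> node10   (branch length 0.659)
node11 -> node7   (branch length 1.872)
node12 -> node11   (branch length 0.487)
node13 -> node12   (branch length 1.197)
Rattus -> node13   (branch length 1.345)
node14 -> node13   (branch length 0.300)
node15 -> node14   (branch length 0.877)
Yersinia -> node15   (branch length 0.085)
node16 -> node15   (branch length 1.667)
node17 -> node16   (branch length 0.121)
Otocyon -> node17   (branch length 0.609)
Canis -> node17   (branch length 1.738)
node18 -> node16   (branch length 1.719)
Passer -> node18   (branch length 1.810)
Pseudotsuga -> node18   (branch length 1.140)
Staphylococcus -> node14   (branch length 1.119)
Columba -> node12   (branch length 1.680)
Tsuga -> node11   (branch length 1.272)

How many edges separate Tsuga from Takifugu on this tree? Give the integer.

The MRCA of Tsuga and Takifugu is the root of the tree.
From Tsuga up to that node: 3 branches. From Takifugu up to the same node: 4 branches. Total: 3 + 4 = 7.

7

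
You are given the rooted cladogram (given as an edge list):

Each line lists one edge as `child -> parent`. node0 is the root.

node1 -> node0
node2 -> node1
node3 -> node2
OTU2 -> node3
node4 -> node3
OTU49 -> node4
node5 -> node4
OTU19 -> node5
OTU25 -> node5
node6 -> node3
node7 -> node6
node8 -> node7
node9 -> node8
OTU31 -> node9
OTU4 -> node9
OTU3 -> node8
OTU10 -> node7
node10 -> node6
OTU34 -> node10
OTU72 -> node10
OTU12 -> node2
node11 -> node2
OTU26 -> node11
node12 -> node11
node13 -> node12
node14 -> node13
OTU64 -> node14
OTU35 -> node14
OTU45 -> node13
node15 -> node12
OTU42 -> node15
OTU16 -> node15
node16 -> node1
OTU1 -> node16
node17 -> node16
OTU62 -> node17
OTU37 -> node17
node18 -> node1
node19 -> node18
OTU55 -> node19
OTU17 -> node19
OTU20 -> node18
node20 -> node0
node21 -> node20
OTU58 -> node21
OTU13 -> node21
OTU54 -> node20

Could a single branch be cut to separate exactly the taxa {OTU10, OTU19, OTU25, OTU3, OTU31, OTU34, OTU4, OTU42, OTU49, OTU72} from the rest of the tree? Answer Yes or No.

The MRCA of the listed taxa subtends ((OTU2,(OTU49,(OTU19,OTU25)),((((OTU31,OTU4),OTU3),OTU10),(OTU34,OTU72))),OTU12,(OTU26,(((OTU64,OTU35),OTU45),(OTU42,OTU16)))).
That clade also contains OTU12, OTU16, OTU2, OTU26, OTU35, OTU45, OTU64, which are not in the proposed group, so the group is not monophyletic.

No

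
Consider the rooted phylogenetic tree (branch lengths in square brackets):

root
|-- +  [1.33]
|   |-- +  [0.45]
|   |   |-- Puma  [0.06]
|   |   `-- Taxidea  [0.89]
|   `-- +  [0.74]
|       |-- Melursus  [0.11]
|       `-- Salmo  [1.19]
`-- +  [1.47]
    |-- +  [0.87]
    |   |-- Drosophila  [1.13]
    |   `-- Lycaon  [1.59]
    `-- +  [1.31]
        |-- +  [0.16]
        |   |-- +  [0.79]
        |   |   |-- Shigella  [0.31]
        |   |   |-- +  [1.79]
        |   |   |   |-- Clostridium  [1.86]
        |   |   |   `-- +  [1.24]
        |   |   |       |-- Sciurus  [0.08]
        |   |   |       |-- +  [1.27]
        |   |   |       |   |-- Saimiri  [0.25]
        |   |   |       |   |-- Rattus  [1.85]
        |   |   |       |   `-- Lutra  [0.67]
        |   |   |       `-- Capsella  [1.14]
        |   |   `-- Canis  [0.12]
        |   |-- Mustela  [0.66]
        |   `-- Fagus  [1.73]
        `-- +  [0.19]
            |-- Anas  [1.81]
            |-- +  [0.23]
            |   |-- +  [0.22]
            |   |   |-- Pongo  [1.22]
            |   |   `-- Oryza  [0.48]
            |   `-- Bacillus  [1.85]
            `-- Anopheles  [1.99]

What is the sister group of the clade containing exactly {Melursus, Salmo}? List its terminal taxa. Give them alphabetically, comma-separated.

Puma, Taxidea

The clade containing exactly {Melursus, Salmo} attaches to the tree at the node subtending ((Puma,Taxidea),(Melursus,Salmo)).
The other lineage descending from that same node — the sister group — is (Puma,Taxidea); its 2 tips in alphabetical order are the answer.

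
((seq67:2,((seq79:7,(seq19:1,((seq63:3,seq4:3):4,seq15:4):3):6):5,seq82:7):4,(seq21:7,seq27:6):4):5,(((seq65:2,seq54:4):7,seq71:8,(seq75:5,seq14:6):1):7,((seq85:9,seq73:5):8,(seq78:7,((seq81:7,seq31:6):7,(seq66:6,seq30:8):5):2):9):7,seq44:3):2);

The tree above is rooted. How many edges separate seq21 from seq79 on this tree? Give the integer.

5

The MRCA of seq21 and seq79 is the node subtending (seq67,((seq79,(seq19,((seq63,seq4),seq15))),seq82),(seq21,seq27)).
From seq21 up to that node: 2 branches. From seq79 up to the same node: 3 branches. Total: 2 + 3 = 5.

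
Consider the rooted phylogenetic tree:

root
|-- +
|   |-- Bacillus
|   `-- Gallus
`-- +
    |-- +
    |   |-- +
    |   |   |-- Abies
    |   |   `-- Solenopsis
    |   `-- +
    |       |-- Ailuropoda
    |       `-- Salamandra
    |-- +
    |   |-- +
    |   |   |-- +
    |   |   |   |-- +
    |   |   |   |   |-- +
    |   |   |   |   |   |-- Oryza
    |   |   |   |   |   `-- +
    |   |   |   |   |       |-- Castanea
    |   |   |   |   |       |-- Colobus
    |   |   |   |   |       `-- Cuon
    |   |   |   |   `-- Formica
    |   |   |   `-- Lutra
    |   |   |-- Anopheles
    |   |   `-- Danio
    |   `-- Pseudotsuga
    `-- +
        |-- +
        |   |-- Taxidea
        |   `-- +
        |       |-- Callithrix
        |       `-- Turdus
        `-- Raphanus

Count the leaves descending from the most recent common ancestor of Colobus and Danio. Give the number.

The MRCA of Colobus and Danio is the node subtending ((((Oryza,(Castanea,Colobus,Cuon)),Formica),Lutra),Anopheles,Danio).
That clade contains 8 terminal taxa: Anopheles, Castanea, Colobus, Cuon, Danio, Formica, Lutra, Oryza.

8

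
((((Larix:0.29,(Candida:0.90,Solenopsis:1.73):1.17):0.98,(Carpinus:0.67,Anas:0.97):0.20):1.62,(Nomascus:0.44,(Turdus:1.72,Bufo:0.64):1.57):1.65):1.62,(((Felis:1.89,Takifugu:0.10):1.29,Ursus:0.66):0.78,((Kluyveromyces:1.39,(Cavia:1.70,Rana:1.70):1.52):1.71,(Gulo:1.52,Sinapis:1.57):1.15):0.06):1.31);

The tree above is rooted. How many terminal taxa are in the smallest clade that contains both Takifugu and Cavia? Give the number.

8

The MRCA of Takifugu and Cavia is the node subtending (((Felis,Takifugu),Ursus),((Kluyveromyces,(Cavia,Rana)),(Gulo,Sinapis))).
That clade contains 8 terminal taxa: Cavia, Felis, Gulo, Kluyveromyces, Rana, Sinapis, Takifugu, Ursus.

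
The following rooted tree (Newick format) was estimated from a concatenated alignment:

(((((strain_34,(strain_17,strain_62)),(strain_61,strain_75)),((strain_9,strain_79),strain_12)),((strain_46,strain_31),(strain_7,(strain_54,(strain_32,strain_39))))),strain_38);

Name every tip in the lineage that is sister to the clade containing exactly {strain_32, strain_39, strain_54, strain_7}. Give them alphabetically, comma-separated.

The clade containing exactly {strain_32, strain_39, strain_54, strain_7} attaches to the tree at the node subtending ((strain_46,strain_31),(strain_7,(strain_54,(strain_32,strain_39)))).
The other lineage descending from that same node — the sister group — is (strain_46,strain_31); its 2 tips in alphabetical order are the answer.

strain_31, strain_46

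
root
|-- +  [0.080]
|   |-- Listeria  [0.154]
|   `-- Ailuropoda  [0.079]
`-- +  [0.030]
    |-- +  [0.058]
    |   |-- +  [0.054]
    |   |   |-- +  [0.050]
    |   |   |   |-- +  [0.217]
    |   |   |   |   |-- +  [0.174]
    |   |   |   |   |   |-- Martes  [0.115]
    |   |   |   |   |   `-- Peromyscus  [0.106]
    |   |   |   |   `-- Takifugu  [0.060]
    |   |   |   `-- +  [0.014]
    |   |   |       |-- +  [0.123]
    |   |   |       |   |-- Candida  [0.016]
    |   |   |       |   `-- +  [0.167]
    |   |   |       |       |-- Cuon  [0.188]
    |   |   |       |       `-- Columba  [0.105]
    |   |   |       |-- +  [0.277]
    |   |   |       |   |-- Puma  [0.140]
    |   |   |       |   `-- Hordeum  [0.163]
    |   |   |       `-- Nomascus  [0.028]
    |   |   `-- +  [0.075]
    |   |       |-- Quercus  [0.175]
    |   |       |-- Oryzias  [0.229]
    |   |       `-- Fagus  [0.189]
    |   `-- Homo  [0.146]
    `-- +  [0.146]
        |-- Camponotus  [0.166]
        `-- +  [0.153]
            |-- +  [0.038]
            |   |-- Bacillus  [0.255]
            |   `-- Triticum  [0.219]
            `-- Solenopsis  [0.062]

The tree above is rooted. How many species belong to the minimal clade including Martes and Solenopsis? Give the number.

The MRCA of Martes and Solenopsis is the node subtending ((((((Martes,Peromyscus),Takifugu),((Candida,(Cuon,Columba)),(Puma,Hordeum),Nomascus)),(Quercus,Oryzias,Fagus)),Homo),(Camponotus,((Bacillus,Triticum),Solenopsis))).
That clade contains 17 terminal taxa: Bacillus, Camponotus, Candida, Columba, Cuon, Fagus, Homo, Hordeum, Martes, Nomascus, Oryzias, Peromyscus, Puma, Quercus, Solenopsis, Takifugu, Triticum.

17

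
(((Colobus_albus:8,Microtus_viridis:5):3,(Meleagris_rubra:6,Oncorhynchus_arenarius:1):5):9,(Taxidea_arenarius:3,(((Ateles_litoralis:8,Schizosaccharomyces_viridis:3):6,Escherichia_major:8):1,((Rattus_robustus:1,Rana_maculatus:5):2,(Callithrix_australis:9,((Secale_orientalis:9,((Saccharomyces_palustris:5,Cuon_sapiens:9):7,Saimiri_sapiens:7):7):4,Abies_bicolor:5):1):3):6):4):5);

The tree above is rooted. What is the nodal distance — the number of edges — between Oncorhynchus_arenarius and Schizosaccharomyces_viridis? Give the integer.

8

The MRCA of Oncorhynchus_arenarius and Schizosaccharomyces_viridis is the root of the tree.
From Oncorhynchus_arenarius up to that node: 3 branches. From Schizosaccharomyces_viridis up to the same node: 5 branches. Total: 3 + 5 = 8.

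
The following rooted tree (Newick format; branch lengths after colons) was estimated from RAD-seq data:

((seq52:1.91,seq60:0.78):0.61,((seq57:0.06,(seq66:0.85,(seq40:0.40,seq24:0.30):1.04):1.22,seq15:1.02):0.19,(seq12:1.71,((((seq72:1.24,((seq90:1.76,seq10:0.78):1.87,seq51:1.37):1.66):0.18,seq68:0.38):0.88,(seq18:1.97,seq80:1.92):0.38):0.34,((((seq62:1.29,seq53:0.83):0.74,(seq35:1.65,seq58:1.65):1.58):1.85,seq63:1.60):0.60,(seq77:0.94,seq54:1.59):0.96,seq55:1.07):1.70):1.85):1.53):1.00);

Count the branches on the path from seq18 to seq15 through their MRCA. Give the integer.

The MRCA of seq18 and seq15 is the node subtending ((seq57,(seq66,(seq40,seq24)),seq15),(seq12,((((seq72,((seq90,seq10),seq51)),seq68),(seq18,seq80)),((((seq62,seq53),(seq35,seq58)),seq63),(seq77,seq54),seq55)))).
From seq18 up to that node: 5 branches. From seq15 up to the same node: 2 branches. Total: 5 + 2 = 7.

7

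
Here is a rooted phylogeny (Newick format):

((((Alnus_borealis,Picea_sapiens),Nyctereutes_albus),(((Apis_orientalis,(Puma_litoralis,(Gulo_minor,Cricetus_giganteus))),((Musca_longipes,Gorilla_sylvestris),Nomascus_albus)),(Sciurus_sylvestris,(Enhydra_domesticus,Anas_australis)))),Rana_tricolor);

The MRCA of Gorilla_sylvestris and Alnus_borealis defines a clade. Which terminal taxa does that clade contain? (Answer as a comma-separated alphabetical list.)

Tracing Gorilla_sylvestris: it sits inside (Musca_longipes,Gorilla_sylvestris).
Tracing Alnus_borealis: it sits inside (Alnus_borealis,Picea_sapiens).
The smallest clade enclosing both is (((Alnus_borealis,Picea_sapiens),Nyctereutes_albus),(((Apis_orientalis,(Puma_litoralis,(Gulo_minor,Cricetus_giganteus))),((Musca_longipes,Gorilla_sylvestris),Nomascus_albus)),(Sciurus_sylvestris,(Enhydra_domesticus,Anas_australis)))); the answer is its 13 terminal taxa in alphabetical order.

Alnus_borealis, Anas_australis, Apis_orientalis, Cricetus_giganteus, Enhydra_domesticus, Gorilla_sylvestris, Gulo_minor, Musca_longipes, Nomascus_albus, Nyctereutes_albus, Picea_sapiens, Puma_litoralis, Sciurus_sylvestris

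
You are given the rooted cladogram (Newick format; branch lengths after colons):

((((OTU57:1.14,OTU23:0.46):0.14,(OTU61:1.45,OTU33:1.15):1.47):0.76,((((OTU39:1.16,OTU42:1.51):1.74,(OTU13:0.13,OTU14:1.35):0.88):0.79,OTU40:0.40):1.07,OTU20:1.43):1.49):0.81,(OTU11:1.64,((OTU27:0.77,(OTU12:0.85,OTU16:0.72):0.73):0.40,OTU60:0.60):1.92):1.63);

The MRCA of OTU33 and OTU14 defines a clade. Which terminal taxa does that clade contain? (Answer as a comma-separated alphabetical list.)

Tracing OTU33: it sits inside (OTU61,OTU33).
Tracing OTU14: it sits inside (OTU13,OTU14).
The smallest clade enclosing both is (((OTU57,OTU23),(OTU61,OTU33)),((((OTU39,OTU42),(OTU13,OTU14)),OTU40),OTU20)); the answer is its 10 terminal taxa in alphabetical order.

OTU13, OTU14, OTU20, OTU23, OTU33, OTU39, OTU40, OTU42, OTU57, OTU61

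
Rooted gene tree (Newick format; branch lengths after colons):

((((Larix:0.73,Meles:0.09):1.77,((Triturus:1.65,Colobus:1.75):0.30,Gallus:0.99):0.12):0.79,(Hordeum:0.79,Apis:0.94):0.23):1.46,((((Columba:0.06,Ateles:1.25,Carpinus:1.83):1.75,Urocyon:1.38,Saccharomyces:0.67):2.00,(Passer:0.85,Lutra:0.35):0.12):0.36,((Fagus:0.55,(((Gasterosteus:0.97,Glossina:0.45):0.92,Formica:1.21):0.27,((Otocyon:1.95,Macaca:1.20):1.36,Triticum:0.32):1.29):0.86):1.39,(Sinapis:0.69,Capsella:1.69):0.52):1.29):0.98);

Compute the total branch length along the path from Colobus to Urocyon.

9.14

The path runs Colobus → … → MRCA → … → Urocyon; the MRCA is the root of the tree.
Branch lengths along that path: 1.75 + 0.30 + 0.12 + 0.79 + 1.46 + 0.98 + 0.36 + 2.00 + 1.38 = 9.14.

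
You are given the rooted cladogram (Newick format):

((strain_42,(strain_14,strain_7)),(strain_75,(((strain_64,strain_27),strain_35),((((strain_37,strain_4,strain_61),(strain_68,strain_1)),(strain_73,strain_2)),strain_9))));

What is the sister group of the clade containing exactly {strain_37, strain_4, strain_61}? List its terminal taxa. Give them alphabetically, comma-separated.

strain_1, strain_68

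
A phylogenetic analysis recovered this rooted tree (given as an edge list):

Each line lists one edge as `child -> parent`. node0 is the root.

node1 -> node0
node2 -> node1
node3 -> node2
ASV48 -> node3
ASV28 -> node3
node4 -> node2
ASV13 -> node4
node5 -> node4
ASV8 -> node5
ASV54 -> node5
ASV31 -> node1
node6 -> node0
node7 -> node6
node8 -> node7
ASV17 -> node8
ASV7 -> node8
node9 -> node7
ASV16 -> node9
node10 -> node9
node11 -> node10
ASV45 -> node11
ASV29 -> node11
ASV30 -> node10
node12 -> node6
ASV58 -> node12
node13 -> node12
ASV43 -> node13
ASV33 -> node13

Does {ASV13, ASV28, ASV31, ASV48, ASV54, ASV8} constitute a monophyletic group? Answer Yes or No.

The most recent common ancestor of these taxa subtends (((ASV48,ASV28),(ASV13,(ASV8,ASV54))),ASV31).
That clade has exactly 6 tips — every listed taxon and nothing else — so the group is monophyletic.

Yes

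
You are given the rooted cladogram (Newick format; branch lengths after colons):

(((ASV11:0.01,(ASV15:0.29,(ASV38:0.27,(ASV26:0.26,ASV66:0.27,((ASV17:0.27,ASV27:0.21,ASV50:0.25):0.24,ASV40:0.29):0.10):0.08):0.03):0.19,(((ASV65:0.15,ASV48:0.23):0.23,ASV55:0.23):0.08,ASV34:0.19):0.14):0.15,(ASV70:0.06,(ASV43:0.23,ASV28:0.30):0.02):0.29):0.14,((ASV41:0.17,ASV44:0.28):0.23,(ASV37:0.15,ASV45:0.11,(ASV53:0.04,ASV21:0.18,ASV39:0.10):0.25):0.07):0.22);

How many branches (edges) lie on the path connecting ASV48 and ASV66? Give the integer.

8

The MRCA of ASV48 and ASV66 is the node subtending (ASV11,(ASV15,(ASV38,(ASV26,ASV66,((ASV17,ASV27,ASV50),ASV40)))),(((ASV65,ASV48),ASV55),ASV34)).
From ASV48 up to that node: 4 branches. From ASV66 up to the same node: 4 branches. Total: 4 + 4 = 8.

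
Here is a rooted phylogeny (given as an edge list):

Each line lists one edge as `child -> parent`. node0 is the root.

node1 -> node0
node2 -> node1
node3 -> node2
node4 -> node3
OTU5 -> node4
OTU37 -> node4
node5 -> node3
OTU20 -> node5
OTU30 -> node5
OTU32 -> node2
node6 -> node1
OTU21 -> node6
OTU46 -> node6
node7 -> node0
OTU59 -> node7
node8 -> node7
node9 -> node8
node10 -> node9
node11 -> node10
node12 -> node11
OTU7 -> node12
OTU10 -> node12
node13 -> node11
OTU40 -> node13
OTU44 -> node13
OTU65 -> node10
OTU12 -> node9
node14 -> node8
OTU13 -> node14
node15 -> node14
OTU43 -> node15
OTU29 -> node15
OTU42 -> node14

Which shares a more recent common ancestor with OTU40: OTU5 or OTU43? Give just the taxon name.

OTU43

The MRCA of OTU40 and OTU43 subtends (((((OTU7,OTU10),(OTU40,OTU44)),OTU65),OTU12),(OTU13,(OTU43,OTU29),OTU42)) (10 taxa).
The MRCA of OTU40 and OTU5 is the root, subtending the entire tree (18 taxa).
The first is nested inside the second, so OTU40 shares a more recent common ancestor with OTU43.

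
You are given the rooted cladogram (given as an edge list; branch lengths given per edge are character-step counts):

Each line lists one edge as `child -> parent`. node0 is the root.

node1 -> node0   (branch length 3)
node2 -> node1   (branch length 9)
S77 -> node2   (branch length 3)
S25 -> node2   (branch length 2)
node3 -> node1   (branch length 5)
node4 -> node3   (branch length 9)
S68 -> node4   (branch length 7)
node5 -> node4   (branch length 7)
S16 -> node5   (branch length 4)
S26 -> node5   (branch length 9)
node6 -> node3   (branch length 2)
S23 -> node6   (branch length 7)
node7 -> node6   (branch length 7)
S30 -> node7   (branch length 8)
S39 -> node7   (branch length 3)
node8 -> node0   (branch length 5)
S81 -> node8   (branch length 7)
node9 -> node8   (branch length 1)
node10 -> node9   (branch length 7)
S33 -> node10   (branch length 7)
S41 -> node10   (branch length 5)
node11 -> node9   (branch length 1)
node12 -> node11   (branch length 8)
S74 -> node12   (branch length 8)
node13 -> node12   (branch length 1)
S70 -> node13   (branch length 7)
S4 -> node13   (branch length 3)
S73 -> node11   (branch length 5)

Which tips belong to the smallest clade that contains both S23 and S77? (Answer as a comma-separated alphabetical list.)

S16, S23, S25, S26, S30, S39, S68, S77

Tracing S23: it sits inside (S23,(S30,S39)).
Tracing S77: it sits inside (S77,S25).
The smallest clade enclosing both is ((S77,S25),((S68,(S16,S26)),(S23,(S30,S39)))); the answer is its 8 terminal taxa in alphabetical order.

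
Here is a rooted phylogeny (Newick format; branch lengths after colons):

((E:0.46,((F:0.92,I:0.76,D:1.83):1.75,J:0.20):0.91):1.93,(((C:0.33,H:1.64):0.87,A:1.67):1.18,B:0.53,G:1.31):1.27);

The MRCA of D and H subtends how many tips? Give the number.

The MRCA of D and H is the root, so the clade is the entire tree.
That clade contains 10 terminal taxa: A, B, C, D, E, F, G, H, I, J.

10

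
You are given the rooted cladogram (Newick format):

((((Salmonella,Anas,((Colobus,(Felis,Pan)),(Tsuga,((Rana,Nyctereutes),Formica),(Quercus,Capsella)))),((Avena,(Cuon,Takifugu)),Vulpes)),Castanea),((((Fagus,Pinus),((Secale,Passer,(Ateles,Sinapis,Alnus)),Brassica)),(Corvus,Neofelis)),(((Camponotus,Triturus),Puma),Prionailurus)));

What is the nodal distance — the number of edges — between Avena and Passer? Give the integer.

11

The MRCA of Avena and Passer is the root of the tree.
From Avena up to that node: 5 branches. From Passer up to the same node: 6 branches. Total: 5 + 6 = 11.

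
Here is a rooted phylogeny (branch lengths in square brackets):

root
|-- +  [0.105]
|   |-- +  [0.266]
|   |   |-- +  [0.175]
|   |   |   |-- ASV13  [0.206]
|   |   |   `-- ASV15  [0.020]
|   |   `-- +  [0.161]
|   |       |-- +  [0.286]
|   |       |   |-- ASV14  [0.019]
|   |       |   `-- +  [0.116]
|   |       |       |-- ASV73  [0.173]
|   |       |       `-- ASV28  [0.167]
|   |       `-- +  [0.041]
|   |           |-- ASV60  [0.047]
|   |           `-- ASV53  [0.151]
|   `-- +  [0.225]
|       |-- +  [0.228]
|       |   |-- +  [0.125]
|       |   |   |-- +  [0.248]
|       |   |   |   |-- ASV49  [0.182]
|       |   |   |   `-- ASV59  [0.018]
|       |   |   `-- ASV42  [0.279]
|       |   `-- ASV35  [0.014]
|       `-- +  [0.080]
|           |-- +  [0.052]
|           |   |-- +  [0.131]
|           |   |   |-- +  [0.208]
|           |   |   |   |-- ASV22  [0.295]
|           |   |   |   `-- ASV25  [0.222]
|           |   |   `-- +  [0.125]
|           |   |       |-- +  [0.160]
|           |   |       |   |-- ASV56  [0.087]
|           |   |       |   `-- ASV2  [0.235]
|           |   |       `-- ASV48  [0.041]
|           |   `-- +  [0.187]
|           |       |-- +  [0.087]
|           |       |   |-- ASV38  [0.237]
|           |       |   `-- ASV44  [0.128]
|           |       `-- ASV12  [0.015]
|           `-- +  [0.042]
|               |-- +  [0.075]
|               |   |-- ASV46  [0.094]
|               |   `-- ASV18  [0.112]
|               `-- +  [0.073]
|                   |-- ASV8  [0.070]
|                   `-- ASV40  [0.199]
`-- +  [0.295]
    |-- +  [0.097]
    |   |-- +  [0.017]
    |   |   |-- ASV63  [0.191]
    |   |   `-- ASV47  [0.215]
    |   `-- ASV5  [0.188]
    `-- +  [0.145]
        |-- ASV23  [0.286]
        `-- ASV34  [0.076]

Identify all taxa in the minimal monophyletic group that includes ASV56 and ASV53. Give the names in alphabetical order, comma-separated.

ASV12, ASV13, ASV14, ASV15, ASV18, ASV2, ASV22, ASV25, ASV28, ASV35, ASV38, ASV40, ASV42, ASV44, ASV46, ASV48, ASV49, ASV53, ASV56, ASV59, ASV60, ASV73, ASV8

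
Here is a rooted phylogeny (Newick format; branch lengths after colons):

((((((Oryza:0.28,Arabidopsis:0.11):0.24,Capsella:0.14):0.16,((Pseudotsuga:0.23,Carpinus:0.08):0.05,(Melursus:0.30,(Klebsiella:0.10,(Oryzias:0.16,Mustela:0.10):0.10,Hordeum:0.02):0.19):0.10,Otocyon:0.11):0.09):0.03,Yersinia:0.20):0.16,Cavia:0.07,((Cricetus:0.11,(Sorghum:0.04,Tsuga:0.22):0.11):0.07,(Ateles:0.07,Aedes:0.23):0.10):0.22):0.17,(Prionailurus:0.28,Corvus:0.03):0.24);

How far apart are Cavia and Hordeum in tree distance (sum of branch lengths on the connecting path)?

0.66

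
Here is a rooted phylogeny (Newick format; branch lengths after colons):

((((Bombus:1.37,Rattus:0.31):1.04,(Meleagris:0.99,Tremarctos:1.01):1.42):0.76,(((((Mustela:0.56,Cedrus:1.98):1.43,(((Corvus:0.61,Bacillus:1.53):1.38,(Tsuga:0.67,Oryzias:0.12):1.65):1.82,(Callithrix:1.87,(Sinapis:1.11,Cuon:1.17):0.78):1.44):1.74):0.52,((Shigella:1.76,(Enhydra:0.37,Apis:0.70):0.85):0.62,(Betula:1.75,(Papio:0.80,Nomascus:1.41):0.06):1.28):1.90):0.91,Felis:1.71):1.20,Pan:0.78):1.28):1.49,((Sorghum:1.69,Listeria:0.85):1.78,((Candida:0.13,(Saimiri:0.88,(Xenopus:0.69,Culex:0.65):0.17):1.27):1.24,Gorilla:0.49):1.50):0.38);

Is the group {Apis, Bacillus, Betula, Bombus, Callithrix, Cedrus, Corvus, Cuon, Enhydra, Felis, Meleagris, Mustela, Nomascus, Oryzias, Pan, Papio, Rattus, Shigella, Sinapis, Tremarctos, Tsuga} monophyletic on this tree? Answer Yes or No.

Yes

The most recent common ancestor of these taxa subtends (((Bombus,Rattus),(Meleagris,Tremarctos)),(((((Mustela,Cedrus),(((Corvus,Bacillus),(Tsuga,Oryzias)),(Callithrix,(Sinapis,Cuon)))),((Shigella,(Enhydra,Apis)),(Betula,(Papio,Nomascus)))),Felis),Pan)).
That clade has exactly 21 tips — every listed taxon and nothing else — so the group is monophyletic.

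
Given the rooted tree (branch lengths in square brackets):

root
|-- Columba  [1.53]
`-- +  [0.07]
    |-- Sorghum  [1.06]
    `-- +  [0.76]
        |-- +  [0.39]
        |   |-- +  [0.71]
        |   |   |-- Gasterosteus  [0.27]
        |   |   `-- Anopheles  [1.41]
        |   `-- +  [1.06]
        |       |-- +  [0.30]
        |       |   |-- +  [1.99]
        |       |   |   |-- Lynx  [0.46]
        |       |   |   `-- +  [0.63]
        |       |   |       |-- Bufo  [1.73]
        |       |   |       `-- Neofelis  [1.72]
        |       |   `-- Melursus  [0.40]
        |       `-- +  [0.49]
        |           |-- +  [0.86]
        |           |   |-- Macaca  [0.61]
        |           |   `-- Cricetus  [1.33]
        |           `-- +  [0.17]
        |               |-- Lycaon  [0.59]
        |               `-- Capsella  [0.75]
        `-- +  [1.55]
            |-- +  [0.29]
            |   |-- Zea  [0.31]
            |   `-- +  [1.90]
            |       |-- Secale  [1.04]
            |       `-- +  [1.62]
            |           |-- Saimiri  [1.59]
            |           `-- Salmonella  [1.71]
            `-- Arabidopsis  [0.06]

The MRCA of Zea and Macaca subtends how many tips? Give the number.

15

The MRCA of Zea and Macaca is the node subtending (((Gasterosteus,Anopheles),(((Lynx,(Bufo,Neofelis)),Melursus),((Macaca,Cricetus),(Lycaon,Capsella)))),((Zea,(Secale,(Saimiri,Salmonella))),Arabidopsis)).
That clade contains 15 terminal taxa: Anopheles, Arabidopsis, Bufo, Capsella, Cricetus, Gasterosteus, Lycaon, Lynx, Macaca, Melursus, Neofelis, Saimiri, Salmonella, Secale, Zea.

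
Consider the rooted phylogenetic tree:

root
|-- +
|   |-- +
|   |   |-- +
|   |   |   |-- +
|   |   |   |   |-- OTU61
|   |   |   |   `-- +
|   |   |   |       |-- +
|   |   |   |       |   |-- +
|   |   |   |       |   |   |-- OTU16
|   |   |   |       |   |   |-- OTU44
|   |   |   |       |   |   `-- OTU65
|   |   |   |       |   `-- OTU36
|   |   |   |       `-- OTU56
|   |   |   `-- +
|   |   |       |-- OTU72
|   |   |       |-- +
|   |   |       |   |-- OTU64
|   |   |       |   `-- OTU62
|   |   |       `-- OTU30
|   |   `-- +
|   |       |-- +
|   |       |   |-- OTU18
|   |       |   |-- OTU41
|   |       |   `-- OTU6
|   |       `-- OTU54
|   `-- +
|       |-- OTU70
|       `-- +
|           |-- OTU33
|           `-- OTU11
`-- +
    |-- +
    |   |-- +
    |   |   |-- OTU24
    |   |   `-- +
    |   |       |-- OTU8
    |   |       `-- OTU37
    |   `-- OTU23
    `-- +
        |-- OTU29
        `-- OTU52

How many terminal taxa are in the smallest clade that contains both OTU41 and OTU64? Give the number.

14

The MRCA of OTU41 and OTU64 is the node subtending (((OTU61,(((OTU16,OTU44,OTU65),OTU36),OTU56)),(OTU72,(OTU64,OTU62),OTU30)),((OTU18,OTU41,OTU6),OTU54)).
That clade contains 14 terminal taxa: OTU16, OTU18, OTU30, OTU36, OTU41, OTU44, OTU54, OTU56, OTU6, OTU61, OTU62, OTU64, OTU65, OTU72.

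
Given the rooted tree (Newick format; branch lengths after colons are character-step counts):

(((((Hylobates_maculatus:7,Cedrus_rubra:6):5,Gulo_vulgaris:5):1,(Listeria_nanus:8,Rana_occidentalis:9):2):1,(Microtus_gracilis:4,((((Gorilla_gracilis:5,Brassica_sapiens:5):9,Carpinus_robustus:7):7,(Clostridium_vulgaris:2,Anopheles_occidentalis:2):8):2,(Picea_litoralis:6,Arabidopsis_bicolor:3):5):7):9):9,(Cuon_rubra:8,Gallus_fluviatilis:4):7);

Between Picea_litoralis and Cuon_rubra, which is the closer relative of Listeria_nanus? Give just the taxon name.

Picea_litoralis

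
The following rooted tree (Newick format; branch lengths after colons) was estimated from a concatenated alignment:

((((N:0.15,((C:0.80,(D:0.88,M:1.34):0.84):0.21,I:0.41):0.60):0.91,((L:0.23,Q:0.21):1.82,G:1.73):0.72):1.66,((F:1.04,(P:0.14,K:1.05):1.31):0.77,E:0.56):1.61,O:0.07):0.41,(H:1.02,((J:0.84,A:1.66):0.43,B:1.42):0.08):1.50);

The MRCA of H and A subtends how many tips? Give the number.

4

The MRCA of H and A is the node subtending (H,((J,A),B)).
That clade contains 4 terminal taxa: A, B, H, J.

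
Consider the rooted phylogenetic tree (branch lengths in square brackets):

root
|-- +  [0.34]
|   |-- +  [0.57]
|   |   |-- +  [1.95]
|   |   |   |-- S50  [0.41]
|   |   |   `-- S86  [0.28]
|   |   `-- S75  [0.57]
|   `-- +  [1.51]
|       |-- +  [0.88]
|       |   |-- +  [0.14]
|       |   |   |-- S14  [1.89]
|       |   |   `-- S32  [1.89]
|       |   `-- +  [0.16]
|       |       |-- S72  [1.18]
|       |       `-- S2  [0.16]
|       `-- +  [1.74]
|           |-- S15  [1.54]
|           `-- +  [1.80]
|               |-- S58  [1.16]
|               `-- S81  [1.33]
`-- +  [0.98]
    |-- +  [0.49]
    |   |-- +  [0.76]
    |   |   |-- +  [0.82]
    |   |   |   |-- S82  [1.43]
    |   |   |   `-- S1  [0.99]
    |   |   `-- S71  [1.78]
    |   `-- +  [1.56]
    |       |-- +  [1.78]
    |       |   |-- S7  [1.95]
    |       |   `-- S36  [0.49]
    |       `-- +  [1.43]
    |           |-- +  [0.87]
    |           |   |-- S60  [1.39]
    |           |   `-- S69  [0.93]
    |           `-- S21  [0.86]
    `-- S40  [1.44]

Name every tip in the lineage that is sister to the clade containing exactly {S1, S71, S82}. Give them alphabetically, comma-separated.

S21, S36, S60, S69, S7

The clade containing exactly {S1, S71, S82} attaches to the tree at the node subtending (((S82,S1),S71),((S7,S36),((S60,S69),S21))).
The other lineage descending from that same node — the sister group — is ((S7,S36),((S60,S69),S21)); its 5 tips in alphabetical order are the answer.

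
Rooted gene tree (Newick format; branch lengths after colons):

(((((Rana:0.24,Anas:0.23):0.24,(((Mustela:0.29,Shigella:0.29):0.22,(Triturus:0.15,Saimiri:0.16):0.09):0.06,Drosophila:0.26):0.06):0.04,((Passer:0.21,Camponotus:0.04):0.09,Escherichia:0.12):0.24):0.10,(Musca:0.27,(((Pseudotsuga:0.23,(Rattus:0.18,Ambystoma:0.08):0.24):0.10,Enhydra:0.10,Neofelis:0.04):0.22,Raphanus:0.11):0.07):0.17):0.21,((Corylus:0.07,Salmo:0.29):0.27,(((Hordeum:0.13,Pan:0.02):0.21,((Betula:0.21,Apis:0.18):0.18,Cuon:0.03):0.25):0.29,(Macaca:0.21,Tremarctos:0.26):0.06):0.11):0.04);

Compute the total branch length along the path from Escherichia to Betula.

1.75

The path runs Escherichia → … → MRCA → … → Betula; the MRCA is the root of the tree.
Branch lengths along that path: 0.12 + 0.24 + 0.10 + 0.21 + 0.04 + 0.11 + 0.29 + 0.25 + 0.18 + 0.21 = 1.75.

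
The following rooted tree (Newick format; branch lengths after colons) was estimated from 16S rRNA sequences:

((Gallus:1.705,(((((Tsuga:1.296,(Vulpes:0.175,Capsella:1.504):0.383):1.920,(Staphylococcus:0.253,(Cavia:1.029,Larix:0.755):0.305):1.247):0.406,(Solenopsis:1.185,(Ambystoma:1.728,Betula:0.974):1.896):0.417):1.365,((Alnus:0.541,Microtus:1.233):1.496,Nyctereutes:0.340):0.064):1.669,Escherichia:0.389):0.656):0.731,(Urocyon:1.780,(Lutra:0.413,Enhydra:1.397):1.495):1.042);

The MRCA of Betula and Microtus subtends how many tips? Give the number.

The MRCA of Betula and Microtus is the node subtending ((((Tsuga,(Vulpes,Capsella)),(Staphylococcus,(Cavia,Larix))),(Solenopsis,(Ambystoma,Betula))),((Alnus,Microtus),Nyctereutes)).
That clade contains 12 terminal taxa: Alnus, Ambystoma, Betula, Capsella, Cavia, Larix, Microtus, Nyctereutes, Solenopsis, Staphylococcus, Tsuga, Vulpes.

12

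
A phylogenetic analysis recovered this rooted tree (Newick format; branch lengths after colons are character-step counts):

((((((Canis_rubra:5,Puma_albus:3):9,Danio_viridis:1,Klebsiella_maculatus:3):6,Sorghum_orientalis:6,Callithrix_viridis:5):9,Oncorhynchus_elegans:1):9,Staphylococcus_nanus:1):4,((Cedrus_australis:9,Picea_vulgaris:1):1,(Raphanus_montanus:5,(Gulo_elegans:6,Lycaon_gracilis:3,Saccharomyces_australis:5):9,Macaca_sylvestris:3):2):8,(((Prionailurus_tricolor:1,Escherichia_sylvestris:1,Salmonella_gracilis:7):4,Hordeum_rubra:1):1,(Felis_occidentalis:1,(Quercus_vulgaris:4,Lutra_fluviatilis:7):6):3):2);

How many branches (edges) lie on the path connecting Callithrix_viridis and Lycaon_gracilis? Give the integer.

The MRCA of Callithrix_viridis and Lycaon_gracilis is the root of the tree.
From Callithrix_viridis up to that node: 4 branches. From Lycaon_gracilis up to the same node: 4 branches. Total: 4 + 4 = 8.

8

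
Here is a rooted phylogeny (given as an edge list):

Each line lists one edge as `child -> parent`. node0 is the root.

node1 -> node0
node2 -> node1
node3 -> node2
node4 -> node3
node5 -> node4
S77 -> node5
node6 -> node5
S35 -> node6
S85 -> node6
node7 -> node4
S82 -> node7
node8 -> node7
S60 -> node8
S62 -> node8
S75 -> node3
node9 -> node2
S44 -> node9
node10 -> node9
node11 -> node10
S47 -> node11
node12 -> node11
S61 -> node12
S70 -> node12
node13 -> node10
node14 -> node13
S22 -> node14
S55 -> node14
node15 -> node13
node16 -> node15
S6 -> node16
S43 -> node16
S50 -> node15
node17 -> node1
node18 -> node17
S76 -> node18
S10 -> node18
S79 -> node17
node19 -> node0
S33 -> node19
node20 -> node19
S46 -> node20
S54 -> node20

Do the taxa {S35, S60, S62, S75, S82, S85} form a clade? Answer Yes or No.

No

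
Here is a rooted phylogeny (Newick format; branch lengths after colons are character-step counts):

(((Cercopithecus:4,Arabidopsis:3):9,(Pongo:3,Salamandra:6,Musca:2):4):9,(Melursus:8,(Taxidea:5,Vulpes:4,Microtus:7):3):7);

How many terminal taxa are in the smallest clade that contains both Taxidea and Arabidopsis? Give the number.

9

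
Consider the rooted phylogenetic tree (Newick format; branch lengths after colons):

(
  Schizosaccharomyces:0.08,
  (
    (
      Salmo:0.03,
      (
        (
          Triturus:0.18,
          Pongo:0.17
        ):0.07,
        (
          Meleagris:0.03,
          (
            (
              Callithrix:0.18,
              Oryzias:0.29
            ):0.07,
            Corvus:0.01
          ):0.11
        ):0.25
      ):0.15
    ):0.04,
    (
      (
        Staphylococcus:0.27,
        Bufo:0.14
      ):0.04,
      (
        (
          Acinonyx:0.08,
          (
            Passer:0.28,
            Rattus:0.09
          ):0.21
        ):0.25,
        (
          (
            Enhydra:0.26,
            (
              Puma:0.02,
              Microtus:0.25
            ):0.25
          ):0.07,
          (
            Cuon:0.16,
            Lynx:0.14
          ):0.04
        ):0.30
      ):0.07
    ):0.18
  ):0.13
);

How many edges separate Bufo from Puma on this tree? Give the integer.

The MRCA of Bufo and Puma is the node subtending ((Staphylococcus,Bufo),((Acinonyx,(Passer,Rattus)),((Enhydra,(Puma,Microtus)),(Cuon,Lynx)))).
From Bufo up to that node: 2 branches. From Puma up to the same node: 5 branches. Total: 2 + 5 = 7.

7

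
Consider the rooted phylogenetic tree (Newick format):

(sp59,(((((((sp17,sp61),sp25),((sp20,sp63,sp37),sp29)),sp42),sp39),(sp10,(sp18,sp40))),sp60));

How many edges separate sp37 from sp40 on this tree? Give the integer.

9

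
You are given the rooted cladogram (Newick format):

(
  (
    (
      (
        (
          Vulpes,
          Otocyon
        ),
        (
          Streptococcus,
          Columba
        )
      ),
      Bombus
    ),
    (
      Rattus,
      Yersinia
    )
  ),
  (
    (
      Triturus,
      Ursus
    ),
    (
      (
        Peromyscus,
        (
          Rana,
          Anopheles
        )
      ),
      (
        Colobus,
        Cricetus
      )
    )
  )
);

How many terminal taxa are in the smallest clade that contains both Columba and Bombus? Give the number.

5

The MRCA of Columba and Bombus is the node subtending (((Vulpes,Otocyon),(Streptococcus,Columba)),Bombus).
That clade contains 5 terminal taxa: Bombus, Columba, Otocyon, Streptococcus, Vulpes.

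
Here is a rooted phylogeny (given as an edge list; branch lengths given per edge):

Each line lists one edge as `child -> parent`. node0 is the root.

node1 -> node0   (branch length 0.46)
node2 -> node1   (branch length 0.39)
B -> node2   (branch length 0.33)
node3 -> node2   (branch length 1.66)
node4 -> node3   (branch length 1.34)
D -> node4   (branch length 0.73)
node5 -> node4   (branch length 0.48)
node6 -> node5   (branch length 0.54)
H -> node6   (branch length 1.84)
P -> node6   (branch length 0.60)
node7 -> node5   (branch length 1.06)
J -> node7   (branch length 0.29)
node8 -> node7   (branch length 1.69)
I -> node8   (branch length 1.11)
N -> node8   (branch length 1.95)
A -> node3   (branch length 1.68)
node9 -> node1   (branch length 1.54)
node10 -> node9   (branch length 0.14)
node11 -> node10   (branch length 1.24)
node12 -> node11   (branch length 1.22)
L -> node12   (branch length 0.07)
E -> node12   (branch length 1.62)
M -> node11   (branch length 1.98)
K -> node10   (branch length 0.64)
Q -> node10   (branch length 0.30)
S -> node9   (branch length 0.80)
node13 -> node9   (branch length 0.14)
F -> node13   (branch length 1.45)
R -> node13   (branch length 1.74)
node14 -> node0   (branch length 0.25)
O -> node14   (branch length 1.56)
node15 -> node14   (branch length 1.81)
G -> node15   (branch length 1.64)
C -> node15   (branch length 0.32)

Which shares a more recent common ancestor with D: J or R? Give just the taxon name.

The MRCA of D and J subtends (D,((H,P),(J,(I,N)))) (6 taxa).
The MRCA of D and R subtends ((B,((D,((H,P),(J,(I,N)))),A)),((((L,E),M),K,Q),S,(F,R))) (16 taxa).
The first is nested inside the second, so D shares a more recent common ancestor with J.

J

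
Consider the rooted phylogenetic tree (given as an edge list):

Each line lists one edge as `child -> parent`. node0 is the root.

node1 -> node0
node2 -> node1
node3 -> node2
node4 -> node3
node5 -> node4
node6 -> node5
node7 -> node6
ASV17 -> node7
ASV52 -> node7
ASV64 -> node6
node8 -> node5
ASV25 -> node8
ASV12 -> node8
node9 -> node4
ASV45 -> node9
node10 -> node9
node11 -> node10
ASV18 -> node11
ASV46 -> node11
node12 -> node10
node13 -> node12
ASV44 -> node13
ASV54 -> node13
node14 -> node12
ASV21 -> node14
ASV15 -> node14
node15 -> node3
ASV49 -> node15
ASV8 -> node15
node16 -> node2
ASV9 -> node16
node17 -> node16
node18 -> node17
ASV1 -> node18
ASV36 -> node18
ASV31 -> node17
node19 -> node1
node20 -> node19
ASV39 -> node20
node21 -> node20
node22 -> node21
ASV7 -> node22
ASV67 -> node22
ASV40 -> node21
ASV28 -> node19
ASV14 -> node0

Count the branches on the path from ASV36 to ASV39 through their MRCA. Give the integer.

The MRCA of ASV36 and ASV39 is the node subtending (((((((ASV17,ASV52),ASV64),(ASV25,ASV12)),(ASV45,((ASV18,ASV46),((ASV44,ASV54),(ASV21,ASV15))))),(ASV49,ASV8)),(ASV9,((ASV1,ASV36),ASV31))),((ASV39,((ASV7,ASV67),ASV40)),ASV28)).
From ASV36 up to that node: 5 branches. From ASV39 up to the same node: 3 branches. Total: 5 + 3 = 8.

8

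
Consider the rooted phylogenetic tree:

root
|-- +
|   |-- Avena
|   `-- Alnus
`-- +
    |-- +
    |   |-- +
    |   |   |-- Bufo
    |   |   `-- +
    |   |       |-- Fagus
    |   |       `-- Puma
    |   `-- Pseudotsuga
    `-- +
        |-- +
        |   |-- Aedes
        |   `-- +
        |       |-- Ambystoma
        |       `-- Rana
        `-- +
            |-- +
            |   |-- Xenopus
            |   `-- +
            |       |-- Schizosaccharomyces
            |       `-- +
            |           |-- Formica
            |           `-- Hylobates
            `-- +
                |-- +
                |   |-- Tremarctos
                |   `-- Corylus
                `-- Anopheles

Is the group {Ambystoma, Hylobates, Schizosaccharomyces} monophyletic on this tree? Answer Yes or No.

No

The MRCA of the listed taxa subtends ((Aedes,(Ambystoma,Rana)),((Xenopus,(Schizosaccharomyces,(Formica,Hylobates))),((Tremarctos,Corylus),Anopheles))).
That clade also contains Aedes, Anopheles, Corylus, Formica, Rana, Tremarctos, Xenopus, which are not in the proposed group, so the group is not monophyletic.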